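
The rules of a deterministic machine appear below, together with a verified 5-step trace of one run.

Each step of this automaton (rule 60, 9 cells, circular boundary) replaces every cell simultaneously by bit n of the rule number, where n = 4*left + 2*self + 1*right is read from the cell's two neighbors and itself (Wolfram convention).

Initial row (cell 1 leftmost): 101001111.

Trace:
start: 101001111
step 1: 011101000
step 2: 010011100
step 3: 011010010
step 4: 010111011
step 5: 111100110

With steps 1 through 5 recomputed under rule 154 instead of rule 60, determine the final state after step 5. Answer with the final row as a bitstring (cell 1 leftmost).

111110001

(re-executing steps 1..5 under rule 154; state before step 1: 101001111)
step 1: 000111111
step 2: 101111110
step 3: 001111100
step 4: 011111010
step 5: 111110001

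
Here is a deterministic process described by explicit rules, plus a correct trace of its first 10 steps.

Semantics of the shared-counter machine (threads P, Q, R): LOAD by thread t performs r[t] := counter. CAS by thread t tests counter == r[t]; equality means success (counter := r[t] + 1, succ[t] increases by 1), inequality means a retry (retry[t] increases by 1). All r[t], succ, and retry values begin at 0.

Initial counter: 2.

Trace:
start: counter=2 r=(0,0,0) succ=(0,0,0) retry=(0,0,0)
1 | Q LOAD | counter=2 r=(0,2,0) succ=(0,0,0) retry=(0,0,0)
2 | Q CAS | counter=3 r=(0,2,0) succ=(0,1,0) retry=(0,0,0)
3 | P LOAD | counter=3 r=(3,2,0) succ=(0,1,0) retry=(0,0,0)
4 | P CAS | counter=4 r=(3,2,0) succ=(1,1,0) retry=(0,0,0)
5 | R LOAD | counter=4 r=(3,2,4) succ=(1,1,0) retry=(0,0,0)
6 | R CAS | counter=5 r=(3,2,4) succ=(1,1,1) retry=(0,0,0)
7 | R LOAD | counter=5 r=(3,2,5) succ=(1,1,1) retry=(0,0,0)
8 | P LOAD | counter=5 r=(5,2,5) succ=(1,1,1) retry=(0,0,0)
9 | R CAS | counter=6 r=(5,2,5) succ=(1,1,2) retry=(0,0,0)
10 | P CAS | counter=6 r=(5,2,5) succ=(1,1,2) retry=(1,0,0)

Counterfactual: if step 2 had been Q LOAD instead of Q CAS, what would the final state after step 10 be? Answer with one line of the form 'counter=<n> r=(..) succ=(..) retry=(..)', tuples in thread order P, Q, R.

(re-executing from step 2 with the substitution; state before step 2: counter=2 r=(0,2,0) succ=(0,0,0) retry=(0,0,0))
2 | Q LOAD | counter=2 r=(0,2,0) succ=(0,0,0) retry=(0,0,0)
3 | P LOAD | counter=2 r=(2,2,0) succ=(0,0,0) retry=(0,0,0)
4 | P CAS | counter=3 r=(2,2,0) succ=(1,0,0) retry=(0,0,0)
5 | R LOAD | counter=3 r=(2,2,3) succ=(1,0,0) retry=(0,0,0)
6 | R CAS | counter=4 r=(2,2,3) succ=(1,0,1) retry=(0,0,0)
7 | R LOAD | counter=4 r=(2,2,4) succ=(1,0,1) retry=(0,0,0)
8 | P LOAD | counter=4 r=(4,2,4) succ=(1,0,1) retry=(0,0,0)
9 | R CAS | counter=5 r=(4,2,4) succ=(1,0,2) retry=(0,0,0)
10 | P CAS | counter=5 r=(4,2,4) succ=(1,0,2) retry=(1,0,0)

counter=5 r=(4,2,4) succ=(1,0,2) retry=(1,0,0)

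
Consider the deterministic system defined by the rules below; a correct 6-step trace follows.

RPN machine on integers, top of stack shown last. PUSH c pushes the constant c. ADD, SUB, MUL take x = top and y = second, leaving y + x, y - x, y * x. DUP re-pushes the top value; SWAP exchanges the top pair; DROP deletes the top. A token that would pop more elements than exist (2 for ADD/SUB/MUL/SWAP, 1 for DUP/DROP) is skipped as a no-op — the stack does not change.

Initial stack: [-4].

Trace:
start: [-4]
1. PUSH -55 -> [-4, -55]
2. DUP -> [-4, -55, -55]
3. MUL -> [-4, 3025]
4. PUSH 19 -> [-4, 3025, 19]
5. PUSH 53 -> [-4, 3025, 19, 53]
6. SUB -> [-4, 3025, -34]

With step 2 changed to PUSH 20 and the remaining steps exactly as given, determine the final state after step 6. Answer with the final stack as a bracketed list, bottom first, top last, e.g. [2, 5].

(re-executing from step 2 with the substitution; state before step 2: [-4, -55])
2. PUSH 20 -> [-4, -55, 20]
3. MUL -> [-4, -1100]
4. PUSH 19 -> [-4, -1100, 19]
5. PUSH 53 -> [-4, -1100, 19, 53]
6. SUB -> [-4, -1100, -34]

[-4, -1100, -34]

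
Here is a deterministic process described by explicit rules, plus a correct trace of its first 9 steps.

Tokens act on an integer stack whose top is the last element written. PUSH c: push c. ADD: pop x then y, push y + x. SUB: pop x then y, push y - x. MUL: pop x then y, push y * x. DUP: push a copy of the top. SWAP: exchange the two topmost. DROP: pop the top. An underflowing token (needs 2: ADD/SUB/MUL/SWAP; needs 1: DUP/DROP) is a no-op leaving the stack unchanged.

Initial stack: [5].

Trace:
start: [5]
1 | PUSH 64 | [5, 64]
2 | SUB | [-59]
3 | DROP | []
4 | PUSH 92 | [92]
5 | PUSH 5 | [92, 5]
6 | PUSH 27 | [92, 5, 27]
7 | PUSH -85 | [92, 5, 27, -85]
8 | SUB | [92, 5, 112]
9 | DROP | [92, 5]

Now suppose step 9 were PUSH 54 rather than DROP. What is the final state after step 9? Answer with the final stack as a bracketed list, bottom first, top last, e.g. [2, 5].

[92, 5, 112, 54]

(re-executing from step 9 with the substitution; state before step 9: [92, 5, 112])
9 | PUSH 54 | [92, 5, 112, 54]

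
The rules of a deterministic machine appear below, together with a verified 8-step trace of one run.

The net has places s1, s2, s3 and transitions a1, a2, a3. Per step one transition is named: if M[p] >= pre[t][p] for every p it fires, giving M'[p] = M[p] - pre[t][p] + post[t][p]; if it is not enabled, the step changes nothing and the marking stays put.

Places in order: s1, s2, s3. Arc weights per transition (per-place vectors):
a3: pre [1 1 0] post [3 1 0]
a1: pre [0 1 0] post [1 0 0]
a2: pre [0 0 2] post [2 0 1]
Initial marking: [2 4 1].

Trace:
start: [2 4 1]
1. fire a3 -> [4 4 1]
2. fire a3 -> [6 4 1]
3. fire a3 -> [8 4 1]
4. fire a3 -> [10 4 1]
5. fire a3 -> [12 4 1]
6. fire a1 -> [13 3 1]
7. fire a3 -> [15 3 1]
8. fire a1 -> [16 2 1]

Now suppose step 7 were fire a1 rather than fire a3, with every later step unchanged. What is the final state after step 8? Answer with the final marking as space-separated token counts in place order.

15 1 1

(re-executing from step 7 with the substitution; state before step 7: [13 3 1])
7. fire a1 -> [14 2 1]
8. fire a1 -> [15 1 1]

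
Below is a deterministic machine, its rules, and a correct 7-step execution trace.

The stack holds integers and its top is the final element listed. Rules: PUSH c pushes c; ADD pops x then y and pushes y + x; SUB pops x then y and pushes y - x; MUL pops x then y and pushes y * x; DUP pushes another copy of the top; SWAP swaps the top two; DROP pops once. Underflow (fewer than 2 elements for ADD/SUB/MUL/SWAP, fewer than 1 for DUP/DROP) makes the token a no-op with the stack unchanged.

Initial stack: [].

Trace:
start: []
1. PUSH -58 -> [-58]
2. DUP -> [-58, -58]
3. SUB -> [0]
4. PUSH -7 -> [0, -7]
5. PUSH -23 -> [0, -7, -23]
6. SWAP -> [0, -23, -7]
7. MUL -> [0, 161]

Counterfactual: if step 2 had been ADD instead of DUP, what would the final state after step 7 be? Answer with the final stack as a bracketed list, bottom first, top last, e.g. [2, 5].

(re-executing from step 2 with the substitution; state before step 2: [-58])
2. ADD -> [-58]
3. SUB -> [-58]
4. PUSH -7 -> [-58, -7]
5. PUSH -23 -> [-58, -7, -23]
6. SWAP -> [-58, -23, -7]
7. MUL -> [-58, 161]

[-58, 161]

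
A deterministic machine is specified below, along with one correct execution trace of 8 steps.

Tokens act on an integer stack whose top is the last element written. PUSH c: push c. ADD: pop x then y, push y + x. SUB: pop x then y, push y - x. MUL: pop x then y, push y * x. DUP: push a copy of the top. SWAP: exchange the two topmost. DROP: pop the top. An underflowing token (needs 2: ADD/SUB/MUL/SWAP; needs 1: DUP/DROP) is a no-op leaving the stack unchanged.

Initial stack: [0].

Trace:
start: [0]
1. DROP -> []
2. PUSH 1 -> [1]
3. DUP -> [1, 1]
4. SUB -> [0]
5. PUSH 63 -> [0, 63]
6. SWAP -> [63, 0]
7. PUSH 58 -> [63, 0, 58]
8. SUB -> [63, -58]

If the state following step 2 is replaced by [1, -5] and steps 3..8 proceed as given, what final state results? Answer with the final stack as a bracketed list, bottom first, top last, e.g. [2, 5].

[1, 63, -58]

state after step 2 := [1, -5]
3. DUP -> [1, -5, -5]
4. SUB -> [1, 0]
5. PUSH 63 -> [1, 0, 63]
6. SWAP -> [1, 63, 0]
7. PUSH 58 -> [1, 63, 0, 58]
8. SUB -> [1, 63, -58]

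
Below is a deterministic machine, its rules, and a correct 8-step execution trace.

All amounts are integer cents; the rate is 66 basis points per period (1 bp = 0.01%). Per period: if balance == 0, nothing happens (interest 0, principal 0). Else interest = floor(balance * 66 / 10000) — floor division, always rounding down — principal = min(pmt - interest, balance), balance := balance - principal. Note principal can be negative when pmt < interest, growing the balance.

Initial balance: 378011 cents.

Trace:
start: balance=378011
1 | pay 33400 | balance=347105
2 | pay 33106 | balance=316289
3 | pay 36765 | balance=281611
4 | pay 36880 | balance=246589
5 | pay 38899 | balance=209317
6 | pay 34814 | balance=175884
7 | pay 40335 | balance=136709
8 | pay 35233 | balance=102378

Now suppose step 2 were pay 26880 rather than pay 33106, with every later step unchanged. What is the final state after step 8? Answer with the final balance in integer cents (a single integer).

108855

(re-executing from step 2 with the substitution; state before step 2: balance=347105)
2 | pay 26880 | balance=322515
3 | pay 36765 | balance=287878
4 | pay 36880 | balance=252897
5 | pay 38899 | balance=215667
6 | pay 34814 | balance=182276
7 | pay 40335 | balance=143144
8 | pay 35233 | balance=108855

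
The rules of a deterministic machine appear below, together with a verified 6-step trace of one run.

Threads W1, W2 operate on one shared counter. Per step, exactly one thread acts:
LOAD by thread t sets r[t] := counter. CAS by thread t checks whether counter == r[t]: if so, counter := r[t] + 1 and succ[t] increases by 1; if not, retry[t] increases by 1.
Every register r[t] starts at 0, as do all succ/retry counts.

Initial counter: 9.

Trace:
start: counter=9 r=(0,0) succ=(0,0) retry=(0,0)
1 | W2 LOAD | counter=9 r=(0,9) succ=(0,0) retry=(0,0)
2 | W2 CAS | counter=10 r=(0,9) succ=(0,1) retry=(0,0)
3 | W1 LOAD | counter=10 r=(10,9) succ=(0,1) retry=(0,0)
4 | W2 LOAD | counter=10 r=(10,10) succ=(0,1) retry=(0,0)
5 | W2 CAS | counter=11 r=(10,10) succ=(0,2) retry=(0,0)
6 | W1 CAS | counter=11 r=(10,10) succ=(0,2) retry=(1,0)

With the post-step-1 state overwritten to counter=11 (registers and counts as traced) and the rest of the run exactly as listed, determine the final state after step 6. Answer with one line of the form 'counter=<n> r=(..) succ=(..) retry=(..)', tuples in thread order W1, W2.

state after step 1 := counter=11 r=(0,9) succ=(0,0) retry=(0,0)
2 | W2 CAS | counter=11 r=(0,9) succ=(0,0) retry=(0,1)
3 | W1 LOAD | counter=11 r=(11,9) succ=(0,0) retry=(0,1)
4 | W2 LOAD | counter=11 r=(11,11) succ=(0,0) retry=(0,1)
5 | W2 CAS | counter=12 r=(11,11) succ=(0,1) retry=(0,1)
6 | W1 CAS | counter=12 r=(11,11) succ=(0,1) retry=(1,1)

counter=12 r=(11,11) succ=(0,1) retry=(1,1)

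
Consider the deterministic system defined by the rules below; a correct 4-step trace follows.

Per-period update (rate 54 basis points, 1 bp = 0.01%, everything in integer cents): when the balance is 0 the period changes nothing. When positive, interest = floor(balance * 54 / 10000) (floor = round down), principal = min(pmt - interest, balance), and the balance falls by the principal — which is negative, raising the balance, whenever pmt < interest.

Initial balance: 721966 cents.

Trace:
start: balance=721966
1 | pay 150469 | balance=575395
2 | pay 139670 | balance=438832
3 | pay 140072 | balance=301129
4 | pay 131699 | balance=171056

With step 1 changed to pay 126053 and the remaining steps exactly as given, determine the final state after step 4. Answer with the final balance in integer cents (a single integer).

(re-executing from step 1 with the substitution; state before step 1: balance=721966)
1 | pay 126053 | balance=599811
2 | pay 139670 | balance=463379
3 | pay 140072 | balance=325809
4 | pay 131699 | balance=195869

195869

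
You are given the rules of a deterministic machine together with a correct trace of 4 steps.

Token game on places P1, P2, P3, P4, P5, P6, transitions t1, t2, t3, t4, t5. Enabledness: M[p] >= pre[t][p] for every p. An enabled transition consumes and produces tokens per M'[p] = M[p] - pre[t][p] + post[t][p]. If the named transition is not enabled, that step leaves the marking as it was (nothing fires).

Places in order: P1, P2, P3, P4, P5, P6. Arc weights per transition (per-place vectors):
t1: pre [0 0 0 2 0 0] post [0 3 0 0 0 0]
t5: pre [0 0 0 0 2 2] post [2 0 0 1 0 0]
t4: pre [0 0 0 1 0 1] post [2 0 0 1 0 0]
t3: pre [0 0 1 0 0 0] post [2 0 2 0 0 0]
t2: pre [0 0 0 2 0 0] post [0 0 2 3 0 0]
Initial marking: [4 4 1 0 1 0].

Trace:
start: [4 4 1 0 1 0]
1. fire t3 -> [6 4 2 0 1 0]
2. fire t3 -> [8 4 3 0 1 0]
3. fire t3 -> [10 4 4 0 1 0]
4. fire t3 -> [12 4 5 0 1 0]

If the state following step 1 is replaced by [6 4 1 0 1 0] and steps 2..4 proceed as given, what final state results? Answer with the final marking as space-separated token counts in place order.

state after step 1 := [6 4 1 0 1 0]
2. fire t3 -> [8 4 2 0 1 0]
3. fire t3 -> [10 4 3 0 1 0]
4. fire t3 -> [12 4 4 0 1 0]

12 4 4 0 1 0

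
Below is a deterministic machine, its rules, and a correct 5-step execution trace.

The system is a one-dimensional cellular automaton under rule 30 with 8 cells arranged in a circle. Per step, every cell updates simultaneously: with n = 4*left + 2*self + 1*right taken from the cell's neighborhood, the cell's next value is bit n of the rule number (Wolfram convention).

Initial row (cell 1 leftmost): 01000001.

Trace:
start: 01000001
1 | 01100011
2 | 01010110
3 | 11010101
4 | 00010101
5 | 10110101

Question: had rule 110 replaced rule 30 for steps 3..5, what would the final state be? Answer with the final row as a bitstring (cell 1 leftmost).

10000110

(re-executing steps 3..5 under rule 110; state before step 3: 01010110)
3 | 11111110
4 | 10000011
5 | 10000110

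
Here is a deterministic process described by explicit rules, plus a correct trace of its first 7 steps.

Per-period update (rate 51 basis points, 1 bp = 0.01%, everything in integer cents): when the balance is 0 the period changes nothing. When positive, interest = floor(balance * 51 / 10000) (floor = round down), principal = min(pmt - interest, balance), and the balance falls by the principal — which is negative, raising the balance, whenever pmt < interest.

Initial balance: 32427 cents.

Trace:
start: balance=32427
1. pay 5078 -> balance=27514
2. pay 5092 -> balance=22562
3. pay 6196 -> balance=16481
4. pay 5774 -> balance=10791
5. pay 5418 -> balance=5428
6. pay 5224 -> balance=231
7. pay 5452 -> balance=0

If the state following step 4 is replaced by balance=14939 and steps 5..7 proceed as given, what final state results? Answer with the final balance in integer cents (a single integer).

state after step 4 := balance=14939
5. pay 5418 -> balance=9597
6. pay 5224 -> balance=4421
7. pay 5452 -> balance=0

0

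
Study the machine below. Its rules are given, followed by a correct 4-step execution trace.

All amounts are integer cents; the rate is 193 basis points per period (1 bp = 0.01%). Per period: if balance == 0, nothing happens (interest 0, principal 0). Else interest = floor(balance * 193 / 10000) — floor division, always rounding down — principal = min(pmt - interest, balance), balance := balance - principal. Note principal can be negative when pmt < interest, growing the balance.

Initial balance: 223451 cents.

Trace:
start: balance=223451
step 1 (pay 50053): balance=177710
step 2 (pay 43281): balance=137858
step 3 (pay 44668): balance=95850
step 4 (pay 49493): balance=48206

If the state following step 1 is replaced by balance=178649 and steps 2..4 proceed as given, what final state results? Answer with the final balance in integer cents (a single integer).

49201

state after step 1 := balance=178649
step 2 (pay 43281): balance=138815
step 3 (pay 44668): balance=96826
step 4 (pay 49493): balance=49201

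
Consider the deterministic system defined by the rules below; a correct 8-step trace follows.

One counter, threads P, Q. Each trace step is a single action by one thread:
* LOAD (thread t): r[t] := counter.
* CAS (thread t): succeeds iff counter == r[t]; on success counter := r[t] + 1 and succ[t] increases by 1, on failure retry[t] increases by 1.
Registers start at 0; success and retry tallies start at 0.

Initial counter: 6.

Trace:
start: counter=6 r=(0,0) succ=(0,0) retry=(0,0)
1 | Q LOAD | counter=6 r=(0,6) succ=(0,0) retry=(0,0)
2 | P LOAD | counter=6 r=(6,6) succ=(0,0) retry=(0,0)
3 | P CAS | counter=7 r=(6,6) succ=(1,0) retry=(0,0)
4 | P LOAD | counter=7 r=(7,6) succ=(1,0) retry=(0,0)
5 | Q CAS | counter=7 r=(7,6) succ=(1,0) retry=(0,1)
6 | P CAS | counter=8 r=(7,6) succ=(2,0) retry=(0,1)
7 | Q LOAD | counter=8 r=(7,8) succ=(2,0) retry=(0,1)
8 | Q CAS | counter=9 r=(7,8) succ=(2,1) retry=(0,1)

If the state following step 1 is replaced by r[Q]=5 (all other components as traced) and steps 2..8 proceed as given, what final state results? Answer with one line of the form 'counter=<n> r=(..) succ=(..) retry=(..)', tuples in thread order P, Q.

state after step 1 := counter=6 r=(0,5) succ=(0,0) retry=(0,0)
2 | P LOAD | counter=6 r=(6,5) succ=(0,0) retry=(0,0)
3 | P CAS | counter=7 r=(6,5) succ=(1,0) retry=(0,0)
4 | P LOAD | counter=7 r=(7,5) succ=(1,0) retry=(0,0)
5 | Q CAS | counter=7 r=(7,5) succ=(1,0) retry=(0,1)
6 | P CAS | counter=8 r=(7,5) succ=(2,0) retry=(0,1)
7 | Q LOAD | counter=8 r=(7,8) succ=(2,0) retry=(0,1)
8 | Q CAS | counter=9 r=(7,8) succ=(2,1) retry=(0,1)

counter=9 r=(7,8) succ=(2,1) retry=(0,1)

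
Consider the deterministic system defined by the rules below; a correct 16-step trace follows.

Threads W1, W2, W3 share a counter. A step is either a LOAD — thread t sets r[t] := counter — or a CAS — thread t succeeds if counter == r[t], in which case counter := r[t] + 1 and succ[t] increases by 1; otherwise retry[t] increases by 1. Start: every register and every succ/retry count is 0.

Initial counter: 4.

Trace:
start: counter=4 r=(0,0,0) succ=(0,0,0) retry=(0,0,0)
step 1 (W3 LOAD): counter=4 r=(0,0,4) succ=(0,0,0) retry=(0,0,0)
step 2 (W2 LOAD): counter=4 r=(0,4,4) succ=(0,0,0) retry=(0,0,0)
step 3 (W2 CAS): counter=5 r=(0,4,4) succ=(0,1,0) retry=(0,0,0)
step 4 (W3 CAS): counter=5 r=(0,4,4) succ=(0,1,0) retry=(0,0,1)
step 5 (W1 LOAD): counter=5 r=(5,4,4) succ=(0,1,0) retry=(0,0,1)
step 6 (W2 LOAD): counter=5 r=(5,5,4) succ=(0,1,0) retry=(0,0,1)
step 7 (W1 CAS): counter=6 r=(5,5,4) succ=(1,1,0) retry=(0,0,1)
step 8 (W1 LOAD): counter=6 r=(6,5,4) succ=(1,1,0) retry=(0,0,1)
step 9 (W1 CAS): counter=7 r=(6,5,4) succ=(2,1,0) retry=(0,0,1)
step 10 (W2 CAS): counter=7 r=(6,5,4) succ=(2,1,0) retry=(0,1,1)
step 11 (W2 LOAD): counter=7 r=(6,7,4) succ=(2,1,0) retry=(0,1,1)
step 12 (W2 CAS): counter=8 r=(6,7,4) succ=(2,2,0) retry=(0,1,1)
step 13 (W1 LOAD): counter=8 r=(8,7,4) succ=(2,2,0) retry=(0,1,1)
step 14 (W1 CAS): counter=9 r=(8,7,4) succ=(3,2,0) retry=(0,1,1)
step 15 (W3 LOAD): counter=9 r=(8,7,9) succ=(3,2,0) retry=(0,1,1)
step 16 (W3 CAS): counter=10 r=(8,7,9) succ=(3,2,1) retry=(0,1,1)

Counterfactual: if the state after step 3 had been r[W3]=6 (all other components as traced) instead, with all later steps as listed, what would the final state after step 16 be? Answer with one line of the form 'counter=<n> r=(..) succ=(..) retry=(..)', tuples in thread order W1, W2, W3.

state after step 3 := counter=5 r=(0,4,6) succ=(0,1,0) retry=(0,0,0)
step 4 (W3 CAS): counter=5 r=(0,4,6) succ=(0,1,0) retry=(0,0,1)
step 5 (W1 LOAD): counter=5 r=(5,4,6) succ=(0,1,0) retry=(0,0,1)
step 6 (W2 LOAD): counter=5 r=(5,5,6) succ=(0,1,0) retry=(0,0,1)
step 7 (W1 CAS): counter=6 r=(5,5,6) succ=(1,1,0) retry=(0,0,1)
step 8 (W1 LOAD): counter=6 r=(6,5,6) succ=(1,1,0) retry=(0,0,1)
step 9 (W1 CAS): counter=7 r=(6,5,6) succ=(2,1,0) retry=(0,0,1)
step 10 (W2 CAS): counter=7 r=(6,5,6) succ=(2,1,0) retry=(0,1,1)
step 11 (W2 LOAD): counter=7 r=(6,7,6) succ=(2,1,0) retry=(0,1,1)
step 12 (W2 CAS): counter=8 r=(6,7,6) succ=(2,2,0) retry=(0,1,1)
step 13 (W1 LOAD): counter=8 r=(8,7,6) succ=(2,2,0) retry=(0,1,1)
step 14 (W1 CAS): counter=9 r=(8,7,6) succ=(3,2,0) retry=(0,1,1)
step 15 (W3 LOAD): counter=9 r=(8,7,9) succ=(3,2,0) retry=(0,1,1)
step 16 (W3 CAS): counter=10 r=(8,7,9) succ=(3,2,1) retry=(0,1,1)

counter=10 r=(8,7,9) succ=(3,2,1) retry=(0,1,1)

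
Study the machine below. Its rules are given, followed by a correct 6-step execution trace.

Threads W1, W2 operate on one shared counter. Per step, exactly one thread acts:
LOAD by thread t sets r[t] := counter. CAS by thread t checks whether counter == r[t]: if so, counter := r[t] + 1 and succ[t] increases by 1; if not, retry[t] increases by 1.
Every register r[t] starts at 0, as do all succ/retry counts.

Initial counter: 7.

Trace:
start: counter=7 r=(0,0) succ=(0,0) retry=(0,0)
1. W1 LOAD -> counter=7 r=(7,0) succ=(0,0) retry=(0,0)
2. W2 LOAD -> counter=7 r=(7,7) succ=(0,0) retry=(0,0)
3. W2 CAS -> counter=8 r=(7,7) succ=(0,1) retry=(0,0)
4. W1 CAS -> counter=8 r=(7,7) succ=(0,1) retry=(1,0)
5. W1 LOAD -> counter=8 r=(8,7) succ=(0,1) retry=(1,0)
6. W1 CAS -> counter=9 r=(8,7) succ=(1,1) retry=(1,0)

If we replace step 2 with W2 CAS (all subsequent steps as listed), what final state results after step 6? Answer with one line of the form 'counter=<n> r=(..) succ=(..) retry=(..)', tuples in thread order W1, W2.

(re-executing from step 2 with the substitution; state before step 2: counter=7 r=(7,0) succ=(0,0) retry=(0,0))
2. W2 CAS -> counter=7 r=(7,0) succ=(0,0) retry=(0,1)
3. W2 CAS -> counter=7 r=(7,0) succ=(0,0) retry=(0,2)
4. W1 CAS -> counter=8 r=(7,0) succ=(1,0) retry=(0,2)
5. W1 LOAD -> counter=8 r=(8,0) succ=(1,0) retry=(0,2)
6. W1 CAS -> counter=9 r=(8,0) succ=(2,0) retry=(0,2)

counter=9 r=(8,0) succ=(2,0) retry=(0,2)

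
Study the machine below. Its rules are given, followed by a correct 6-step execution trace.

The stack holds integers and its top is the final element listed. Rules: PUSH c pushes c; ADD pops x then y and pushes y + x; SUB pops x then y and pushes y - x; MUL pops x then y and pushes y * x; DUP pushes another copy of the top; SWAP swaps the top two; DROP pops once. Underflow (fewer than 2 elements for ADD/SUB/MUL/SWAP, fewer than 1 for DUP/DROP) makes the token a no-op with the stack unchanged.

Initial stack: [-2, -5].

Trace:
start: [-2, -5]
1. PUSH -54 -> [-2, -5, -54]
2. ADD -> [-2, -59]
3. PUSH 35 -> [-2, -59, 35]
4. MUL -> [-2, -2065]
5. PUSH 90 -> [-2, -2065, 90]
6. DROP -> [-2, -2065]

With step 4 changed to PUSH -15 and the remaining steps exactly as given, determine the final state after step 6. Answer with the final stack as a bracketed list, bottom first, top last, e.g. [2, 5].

[-2, -59, 35, -15]

(re-executing from step 4 with the substitution; state before step 4: [-2, -59, 35])
4. PUSH -15 -> [-2, -59, 35, -15]
5. PUSH 90 -> [-2, -59, 35, -15, 90]
6. DROP -> [-2, -59, 35, -15]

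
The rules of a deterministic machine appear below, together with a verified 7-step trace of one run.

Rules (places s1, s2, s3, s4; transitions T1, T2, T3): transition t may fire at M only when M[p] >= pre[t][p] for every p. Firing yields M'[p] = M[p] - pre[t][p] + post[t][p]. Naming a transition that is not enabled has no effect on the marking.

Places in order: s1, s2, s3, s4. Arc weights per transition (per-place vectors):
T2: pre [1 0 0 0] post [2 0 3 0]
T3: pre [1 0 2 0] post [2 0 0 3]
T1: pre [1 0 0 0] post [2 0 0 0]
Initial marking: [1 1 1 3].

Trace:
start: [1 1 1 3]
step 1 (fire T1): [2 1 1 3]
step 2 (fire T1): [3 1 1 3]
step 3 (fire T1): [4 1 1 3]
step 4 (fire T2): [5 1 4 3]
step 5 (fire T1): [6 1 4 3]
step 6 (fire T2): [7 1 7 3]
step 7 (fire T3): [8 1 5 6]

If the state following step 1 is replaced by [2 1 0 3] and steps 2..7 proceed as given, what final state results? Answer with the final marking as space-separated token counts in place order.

8 1 4 6

state after step 1 := [2 1 0 3]
step 2 (fire T1): [3 1 0 3]
step 3 (fire T1): [4 1 0 3]
step 4 (fire T2): [5 1 3 3]
step 5 (fire T1): [6 1 3 3]
step 6 (fire T2): [7 1 6 3]
step 7 (fire T3): [8 1 4 6]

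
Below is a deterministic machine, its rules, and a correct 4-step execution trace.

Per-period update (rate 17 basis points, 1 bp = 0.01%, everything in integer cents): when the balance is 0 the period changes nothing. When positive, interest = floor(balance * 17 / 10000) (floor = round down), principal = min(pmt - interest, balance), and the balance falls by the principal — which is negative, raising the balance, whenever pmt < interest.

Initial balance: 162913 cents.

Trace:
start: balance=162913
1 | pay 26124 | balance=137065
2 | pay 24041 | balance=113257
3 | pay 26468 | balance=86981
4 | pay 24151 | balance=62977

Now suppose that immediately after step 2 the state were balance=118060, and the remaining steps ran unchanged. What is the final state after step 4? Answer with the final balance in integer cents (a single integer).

67797

state after step 2 := balance=118060
3 | pay 26468 | balance=91792
4 | pay 24151 | balance=67797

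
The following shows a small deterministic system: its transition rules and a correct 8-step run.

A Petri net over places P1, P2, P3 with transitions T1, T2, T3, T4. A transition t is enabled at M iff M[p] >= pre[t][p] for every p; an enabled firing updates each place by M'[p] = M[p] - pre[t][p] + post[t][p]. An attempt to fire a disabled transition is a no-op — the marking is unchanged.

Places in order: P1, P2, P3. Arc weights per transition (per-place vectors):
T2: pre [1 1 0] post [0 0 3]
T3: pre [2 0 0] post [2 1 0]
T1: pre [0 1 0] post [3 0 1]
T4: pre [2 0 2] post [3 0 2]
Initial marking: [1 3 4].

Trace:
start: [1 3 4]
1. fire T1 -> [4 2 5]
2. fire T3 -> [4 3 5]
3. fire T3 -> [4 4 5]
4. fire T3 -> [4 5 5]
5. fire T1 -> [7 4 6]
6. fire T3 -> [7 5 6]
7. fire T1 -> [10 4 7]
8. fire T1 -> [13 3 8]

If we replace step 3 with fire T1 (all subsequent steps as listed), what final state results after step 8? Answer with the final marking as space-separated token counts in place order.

16 1 9

(re-executing from step 3 with the substitution; state before step 3: [4 3 5])
3. fire T1 -> [7 2 6]
4. fire T3 -> [7 3 6]
5. fire T1 -> [10 2 7]
6. fire T3 -> [10 3 7]
7. fire T1 -> [13 2 8]
8. fire T1 -> [16 1 9]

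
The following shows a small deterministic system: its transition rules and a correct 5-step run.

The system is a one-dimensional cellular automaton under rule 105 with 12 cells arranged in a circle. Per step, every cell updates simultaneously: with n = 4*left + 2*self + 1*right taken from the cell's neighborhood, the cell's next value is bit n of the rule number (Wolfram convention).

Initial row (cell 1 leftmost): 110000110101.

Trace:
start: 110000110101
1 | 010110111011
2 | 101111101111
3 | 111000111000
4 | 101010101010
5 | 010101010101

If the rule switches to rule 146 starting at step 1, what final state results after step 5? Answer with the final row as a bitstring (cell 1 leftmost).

(re-executing steps 1..5 under rule 146; state before step 1: 110000110101)
1 | 101001000000
2 | 000110100001
3 | 101000010010
4 | 000100101100
5 | 001011000010

001011000010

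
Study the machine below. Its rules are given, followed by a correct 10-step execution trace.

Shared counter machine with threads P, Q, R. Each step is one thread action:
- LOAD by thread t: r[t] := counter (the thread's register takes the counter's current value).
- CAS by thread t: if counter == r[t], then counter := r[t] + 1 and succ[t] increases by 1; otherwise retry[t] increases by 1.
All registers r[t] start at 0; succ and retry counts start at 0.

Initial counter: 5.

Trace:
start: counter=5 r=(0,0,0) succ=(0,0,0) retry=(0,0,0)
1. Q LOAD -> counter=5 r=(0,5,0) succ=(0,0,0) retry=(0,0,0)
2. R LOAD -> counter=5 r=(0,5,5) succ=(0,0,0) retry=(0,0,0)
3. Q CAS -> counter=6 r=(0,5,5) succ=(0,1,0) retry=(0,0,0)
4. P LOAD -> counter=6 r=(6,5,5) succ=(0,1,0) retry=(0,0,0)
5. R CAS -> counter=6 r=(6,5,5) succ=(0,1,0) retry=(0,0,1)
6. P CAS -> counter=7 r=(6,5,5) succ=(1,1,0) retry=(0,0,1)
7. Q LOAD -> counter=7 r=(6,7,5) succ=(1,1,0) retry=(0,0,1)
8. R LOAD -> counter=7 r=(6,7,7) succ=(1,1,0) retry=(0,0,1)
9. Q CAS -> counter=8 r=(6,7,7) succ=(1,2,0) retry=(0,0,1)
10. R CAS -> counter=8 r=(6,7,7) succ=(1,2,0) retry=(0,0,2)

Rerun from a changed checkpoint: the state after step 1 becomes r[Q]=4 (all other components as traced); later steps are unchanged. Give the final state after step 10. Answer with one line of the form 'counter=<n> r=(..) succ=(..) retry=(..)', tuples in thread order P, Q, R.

counter=7 r=(5,6,6) succ=(0,1,1) retry=(1,1,1)

state after step 1 := counter=5 r=(0,4,0) succ=(0,0,0) retry=(0,0,0)
2. R LOAD -> counter=5 r=(0,4,5) succ=(0,0,0) retry=(0,0,0)
3. Q CAS -> counter=5 r=(0,4,5) succ=(0,0,0) retry=(0,1,0)
4. P LOAD -> counter=5 r=(5,4,5) succ=(0,0,0) retry=(0,1,0)
5. R CAS -> counter=6 r=(5,4,5) succ=(0,0,1) retry=(0,1,0)
6. P CAS -> counter=6 r=(5,4,5) succ=(0,0,1) retry=(1,1,0)
7. Q LOAD -> counter=6 r=(5,6,5) succ=(0,0,1) retry=(1,1,0)
8. R LOAD -> counter=6 r=(5,6,6) succ=(0,0,1) retry=(1,1,0)
9. Q CAS -> counter=7 r=(5,6,6) succ=(0,1,1) retry=(1,1,0)
10. R CAS -> counter=7 r=(5,6,6) succ=(0,1,1) retry=(1,1,1)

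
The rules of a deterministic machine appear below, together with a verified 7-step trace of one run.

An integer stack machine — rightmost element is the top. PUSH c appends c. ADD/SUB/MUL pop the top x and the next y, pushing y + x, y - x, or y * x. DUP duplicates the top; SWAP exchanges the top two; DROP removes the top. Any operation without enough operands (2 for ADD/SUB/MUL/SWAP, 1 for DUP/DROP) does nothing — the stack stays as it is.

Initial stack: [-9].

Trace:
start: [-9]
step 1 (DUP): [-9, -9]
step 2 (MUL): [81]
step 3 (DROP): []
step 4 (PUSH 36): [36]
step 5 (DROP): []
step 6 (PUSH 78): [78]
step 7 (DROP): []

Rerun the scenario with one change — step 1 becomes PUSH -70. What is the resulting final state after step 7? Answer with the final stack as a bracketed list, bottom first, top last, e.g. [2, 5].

(re-executing from step 1 with the substitution; state before step 1: [-9])
step 1 (PUSH -70): [-9, -70]
step 2 (MUL): [630]
step 3 (DROP): []
step 4 (PUSH 36): [36]
step 5 (DROP): []
step 6 (PUSH 78): [78]
step 7 (DROP): []

[]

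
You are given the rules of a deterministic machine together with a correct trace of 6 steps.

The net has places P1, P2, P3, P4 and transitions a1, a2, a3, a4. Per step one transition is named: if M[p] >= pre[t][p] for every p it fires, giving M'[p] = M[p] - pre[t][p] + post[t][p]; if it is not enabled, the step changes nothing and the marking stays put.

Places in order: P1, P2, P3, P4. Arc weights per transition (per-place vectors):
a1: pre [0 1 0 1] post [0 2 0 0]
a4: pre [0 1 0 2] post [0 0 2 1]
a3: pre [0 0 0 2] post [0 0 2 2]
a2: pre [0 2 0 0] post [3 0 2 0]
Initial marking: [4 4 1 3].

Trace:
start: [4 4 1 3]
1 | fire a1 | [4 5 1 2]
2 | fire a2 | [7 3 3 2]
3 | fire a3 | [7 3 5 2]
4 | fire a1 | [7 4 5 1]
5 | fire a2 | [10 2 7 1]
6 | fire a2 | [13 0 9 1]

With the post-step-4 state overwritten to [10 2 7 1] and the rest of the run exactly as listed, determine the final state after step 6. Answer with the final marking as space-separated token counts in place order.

13 0 9 1

state after step 4 := [10 2 7 1]
5 | fire a2 | [13 0 9 1]
6 | fire a2 | [13 0 9 1]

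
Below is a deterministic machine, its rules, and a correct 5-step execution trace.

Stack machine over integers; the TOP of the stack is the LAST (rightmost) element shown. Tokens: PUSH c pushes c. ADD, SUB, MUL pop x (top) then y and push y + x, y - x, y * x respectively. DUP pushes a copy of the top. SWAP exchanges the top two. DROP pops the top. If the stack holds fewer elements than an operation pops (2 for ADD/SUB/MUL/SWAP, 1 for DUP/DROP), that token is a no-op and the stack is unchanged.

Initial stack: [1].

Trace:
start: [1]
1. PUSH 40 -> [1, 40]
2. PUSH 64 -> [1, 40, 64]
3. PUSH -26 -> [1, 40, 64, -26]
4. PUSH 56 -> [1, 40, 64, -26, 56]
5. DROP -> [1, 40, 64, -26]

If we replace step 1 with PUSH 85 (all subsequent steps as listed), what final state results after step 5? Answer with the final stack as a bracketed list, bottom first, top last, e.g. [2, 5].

(re-executing from step 1 with the substitution; state before step 1: [1])
1. PUSH 85 -> [1, 85]
2. PUSH 64 -> [1, 85, 64]
3. PUSH -26 -> [1, 85, 64, -26]
4. PUSH 56 -> [1, 85, 64, -26, 56]
5. DROP -> [1, 85, 64, -26]

[1, 85, 64, -26]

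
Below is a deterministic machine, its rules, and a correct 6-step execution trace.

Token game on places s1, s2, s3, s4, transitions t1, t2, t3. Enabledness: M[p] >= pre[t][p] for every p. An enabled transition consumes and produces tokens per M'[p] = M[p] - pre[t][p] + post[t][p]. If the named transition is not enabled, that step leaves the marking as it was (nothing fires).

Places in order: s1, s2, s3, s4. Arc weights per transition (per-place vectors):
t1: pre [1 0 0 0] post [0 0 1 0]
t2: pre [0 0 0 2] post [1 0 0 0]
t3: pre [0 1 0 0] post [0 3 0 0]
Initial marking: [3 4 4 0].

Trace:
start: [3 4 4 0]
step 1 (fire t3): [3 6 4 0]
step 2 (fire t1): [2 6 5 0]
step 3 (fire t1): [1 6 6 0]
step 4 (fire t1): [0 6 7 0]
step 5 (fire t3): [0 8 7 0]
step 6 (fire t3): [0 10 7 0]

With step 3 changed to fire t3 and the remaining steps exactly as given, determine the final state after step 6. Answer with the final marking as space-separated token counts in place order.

(re-executing from step 3 with the substitution; state before step 3: [2 6 5 0])
step 3 (fire t3): [2 8 5 0]
step 4 (fire t1): [1 8 6 0]
step 5 (fire t3): [1 10 6 0]
step 6 (fire t3): [1 12 6 0]

1 12 6 0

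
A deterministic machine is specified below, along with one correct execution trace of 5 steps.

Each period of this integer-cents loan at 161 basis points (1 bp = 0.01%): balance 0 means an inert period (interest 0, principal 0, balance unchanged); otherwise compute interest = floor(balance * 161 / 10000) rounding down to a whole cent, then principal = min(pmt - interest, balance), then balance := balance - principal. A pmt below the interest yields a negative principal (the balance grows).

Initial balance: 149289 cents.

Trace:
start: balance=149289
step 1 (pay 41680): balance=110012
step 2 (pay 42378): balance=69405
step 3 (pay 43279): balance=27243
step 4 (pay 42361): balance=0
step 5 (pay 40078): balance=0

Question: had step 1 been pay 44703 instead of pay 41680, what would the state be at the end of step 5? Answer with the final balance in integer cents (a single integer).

0

(re-executing from step 1 with the substitution; state before step 1: balance=149289)
step 1 (pay 44703): balance=106989
step 2 (pay 42378): balance=66333
step 3 (pay 43279): balance=24121
step 4 (pay 42361): balance=0
step 5 (pay 40078): balance=0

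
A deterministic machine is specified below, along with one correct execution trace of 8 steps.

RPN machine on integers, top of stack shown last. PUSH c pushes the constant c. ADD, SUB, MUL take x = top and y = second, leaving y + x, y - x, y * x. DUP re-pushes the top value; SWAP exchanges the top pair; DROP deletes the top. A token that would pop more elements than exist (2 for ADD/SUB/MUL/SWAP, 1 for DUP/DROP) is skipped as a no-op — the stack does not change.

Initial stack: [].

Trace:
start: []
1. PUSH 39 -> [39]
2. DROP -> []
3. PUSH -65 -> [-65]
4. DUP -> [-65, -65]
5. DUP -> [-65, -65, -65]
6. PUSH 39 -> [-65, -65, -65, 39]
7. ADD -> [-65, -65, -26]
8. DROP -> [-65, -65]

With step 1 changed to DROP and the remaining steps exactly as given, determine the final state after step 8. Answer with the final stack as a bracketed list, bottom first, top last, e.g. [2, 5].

[-65, -65]

(re-executing from step 1 with the substitution; state before step 1: [])
1. DROP -> []
2. DROP -> []
3. PUSH -65 -> [-65]
4. DUP -> [-65, -65]
5. DUP -> [-65, -65, -65]
6. PUSH 39 -> [-65, -65, -65, 39]
7. ADD -> [-65, -65, -26]
8. DROP -> [-65, -65]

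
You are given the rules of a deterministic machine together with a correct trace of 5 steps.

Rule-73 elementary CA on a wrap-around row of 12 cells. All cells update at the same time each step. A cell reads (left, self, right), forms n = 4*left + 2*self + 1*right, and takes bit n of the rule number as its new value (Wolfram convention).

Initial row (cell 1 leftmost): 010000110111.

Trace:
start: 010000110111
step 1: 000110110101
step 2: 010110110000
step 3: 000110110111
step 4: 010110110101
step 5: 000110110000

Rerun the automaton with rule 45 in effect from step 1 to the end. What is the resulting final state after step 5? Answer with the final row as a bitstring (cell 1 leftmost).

000100010110

(re-executing steps 1..5 under rule 45; state before step 1: 010000110111)
step 1: 110110101100
step 2: 101101111000
step 3: 111011000010
step 4: 100110011011
step 5: 000100010110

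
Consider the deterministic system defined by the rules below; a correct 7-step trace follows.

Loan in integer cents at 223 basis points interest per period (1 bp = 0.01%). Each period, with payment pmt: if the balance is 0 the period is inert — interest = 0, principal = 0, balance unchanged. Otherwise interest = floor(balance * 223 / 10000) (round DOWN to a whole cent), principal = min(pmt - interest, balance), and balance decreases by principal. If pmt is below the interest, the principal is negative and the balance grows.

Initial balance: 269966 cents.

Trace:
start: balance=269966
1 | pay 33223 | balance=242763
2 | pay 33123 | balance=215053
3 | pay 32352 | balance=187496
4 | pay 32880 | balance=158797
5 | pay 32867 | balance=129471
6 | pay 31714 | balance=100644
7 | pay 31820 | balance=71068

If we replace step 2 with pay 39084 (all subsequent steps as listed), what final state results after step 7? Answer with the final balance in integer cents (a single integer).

(re-executing from step 2 with the substitution; state before step 2: balance=242763)
2 | pay 39084 | balance=209092
3 | pay 32352 | balance=181402
4 | pay 32880 | balance=152567
5 | pay 32867 | balance=123102
6 | pay 31714 | balance=94133
7 | pay 31820 | balance=64412

64412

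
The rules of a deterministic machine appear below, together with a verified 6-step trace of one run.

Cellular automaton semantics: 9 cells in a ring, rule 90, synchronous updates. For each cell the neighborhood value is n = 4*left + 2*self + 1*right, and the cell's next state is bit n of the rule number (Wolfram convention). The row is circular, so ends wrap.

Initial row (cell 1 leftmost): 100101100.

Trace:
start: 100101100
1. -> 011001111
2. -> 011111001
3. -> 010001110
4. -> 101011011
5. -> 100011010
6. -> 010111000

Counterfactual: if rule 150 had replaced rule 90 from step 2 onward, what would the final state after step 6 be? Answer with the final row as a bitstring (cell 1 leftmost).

(re-executing steps 2..6 under rule 150; state before step 2: 011001111)
2. -> 000110110
3. -> 001000001
4. -> 111100011
5. -> 111010101
6. -> 110010100

110010100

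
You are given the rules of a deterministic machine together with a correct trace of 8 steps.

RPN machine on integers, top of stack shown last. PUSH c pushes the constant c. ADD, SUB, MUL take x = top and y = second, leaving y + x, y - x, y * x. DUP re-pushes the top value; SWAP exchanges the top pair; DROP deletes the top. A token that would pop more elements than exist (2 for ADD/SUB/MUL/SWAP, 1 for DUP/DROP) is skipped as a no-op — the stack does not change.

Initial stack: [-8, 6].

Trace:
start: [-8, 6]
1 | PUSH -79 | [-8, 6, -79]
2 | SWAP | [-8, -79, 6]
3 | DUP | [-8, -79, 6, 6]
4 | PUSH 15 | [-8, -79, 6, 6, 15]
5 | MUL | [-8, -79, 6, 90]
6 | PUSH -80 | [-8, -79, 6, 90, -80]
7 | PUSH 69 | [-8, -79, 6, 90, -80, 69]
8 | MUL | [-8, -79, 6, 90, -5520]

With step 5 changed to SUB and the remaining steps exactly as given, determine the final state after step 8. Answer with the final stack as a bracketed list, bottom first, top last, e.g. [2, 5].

[-8, -79, 6, -9, -5520]

(re-executing from step 5 with the substitution; state before step 5: [-8, -79, 6, 6, 15])
5 | SUB | [-8, -79, 6, -9]
6 | PUSH -80 | [-8, -79, 6, -9, -80]
7 | PUSH 69 | [-8, -79, 6, -9, -80, 69]
8 | MUL | [-8, -79, 6, -9, -5520]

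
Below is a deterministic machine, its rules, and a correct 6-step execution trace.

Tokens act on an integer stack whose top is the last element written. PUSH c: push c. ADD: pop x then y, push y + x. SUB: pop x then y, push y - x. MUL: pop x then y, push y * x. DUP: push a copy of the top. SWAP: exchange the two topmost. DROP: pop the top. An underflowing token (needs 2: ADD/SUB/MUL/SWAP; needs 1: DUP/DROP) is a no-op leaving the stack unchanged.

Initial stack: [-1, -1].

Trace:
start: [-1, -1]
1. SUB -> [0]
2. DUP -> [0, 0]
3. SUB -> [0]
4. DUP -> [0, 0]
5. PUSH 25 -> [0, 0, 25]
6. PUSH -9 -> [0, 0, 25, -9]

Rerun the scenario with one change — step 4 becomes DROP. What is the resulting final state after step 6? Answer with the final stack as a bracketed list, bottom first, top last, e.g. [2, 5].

[25, -9]

(re-executing from step 4 with the substitution; state before step 4: [0])
4. DROP -> []
5. PUSH 25 -> [25]
6. PUSH -9 -> [25, -9]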